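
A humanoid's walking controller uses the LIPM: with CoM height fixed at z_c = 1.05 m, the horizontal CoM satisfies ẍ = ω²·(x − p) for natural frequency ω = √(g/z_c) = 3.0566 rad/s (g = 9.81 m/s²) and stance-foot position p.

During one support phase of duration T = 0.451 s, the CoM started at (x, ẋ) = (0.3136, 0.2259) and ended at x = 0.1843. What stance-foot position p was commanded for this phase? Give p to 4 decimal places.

p = 0.5537

ωT = 3.0566·0.451 = 1.378527; cosh(ωT) = 2.110499, sinh(ωT) = 1.858550
x(T) = p + (x₀−p)·cosh(ωT) + (ẋ₀/ω)·sinh(ωT) ⇒ p·(1 − cosh) = x(T) − x₀·cosh − (ẋ₀/ω)·sinh
numerator   = 0.1843 − (0.3136)·2.110499 − (0.2259/3.0566)·1.858550 = -0.614910
denominator = 1 − 2.110499 = -1.110499
p = -0.614910 / -1.110499 = 0.5537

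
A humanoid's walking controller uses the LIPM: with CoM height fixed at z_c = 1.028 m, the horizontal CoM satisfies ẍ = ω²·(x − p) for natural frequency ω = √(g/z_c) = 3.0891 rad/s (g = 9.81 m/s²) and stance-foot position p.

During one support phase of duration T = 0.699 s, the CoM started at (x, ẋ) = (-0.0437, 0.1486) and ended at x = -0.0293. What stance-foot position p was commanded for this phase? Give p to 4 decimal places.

ωT = 3.0891·0.699 = 2.159281; cosh(ωT) = 4.390156, sinh(ωT) = 4.274748
x(T) = p + (x₀−p)·cosh(ωT) + (ẋ₀/ω)·sinh(ωT) ⇒ p·(1 − cosh) = x(T) − x₀·cosh − (ẋ₀/ω)·sinh
numerator   = -0.0293 − (-0.0437)·4.390156 − (0.1486/3.0891)·4.274748 = -0.043085
denominator = 1 − 4.390156 = -3.390156
p = -0.043085 / -3.390156 = 0.0127

p = 0.0127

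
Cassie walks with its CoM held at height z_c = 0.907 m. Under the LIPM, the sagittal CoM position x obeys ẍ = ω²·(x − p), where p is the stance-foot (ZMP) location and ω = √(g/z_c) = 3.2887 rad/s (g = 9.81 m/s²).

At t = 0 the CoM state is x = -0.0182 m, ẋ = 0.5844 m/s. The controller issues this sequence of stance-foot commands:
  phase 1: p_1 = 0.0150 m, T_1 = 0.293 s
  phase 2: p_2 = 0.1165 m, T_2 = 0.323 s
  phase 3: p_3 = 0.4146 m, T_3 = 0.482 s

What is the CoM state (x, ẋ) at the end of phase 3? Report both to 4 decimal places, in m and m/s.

phase 1: p=0.0150, T=0.293, ωT=0.963589, cosh=1.501304, sinh=1.119783; start (x,ẋ)=(-0.018200, 0.584400) → end (x,ẋ)=(0.164141, 0.755099)
phase 2: p=0.1165, T=0.323, ωT=1.062250, cosh=1.619275, sinh=1.273598; start (x,ẋ)=(0.164141, 0.755099) → end (x,ẋ)=(0.486068, 1.422258)
phase 3: p=0.4146, T=0.482, ωT=1.585153, cosh=2.542478, sinh=2.337562; start (x,ẋ)=(0.486068, 1.422258) → end (x,ẋ)=(1.607226, 4.165471)

x = 1.6072, ẋ = 4.1655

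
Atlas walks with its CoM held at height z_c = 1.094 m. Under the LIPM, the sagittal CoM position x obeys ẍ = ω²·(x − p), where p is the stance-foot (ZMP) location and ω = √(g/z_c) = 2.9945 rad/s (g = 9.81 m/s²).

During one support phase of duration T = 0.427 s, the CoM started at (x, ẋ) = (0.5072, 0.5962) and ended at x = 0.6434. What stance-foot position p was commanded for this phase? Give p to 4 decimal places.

ωT = 2.9945·0.427 = 1.278652; cosh(ωT) = 1.935103, sinh(ωT) = 1.656690
x(T) = p + (x₀−p)·cosh(ωT) + (ẋ₀/ω)·sinh(ωT) ⇒ p·(1 − cosh) = x(T) − x₀·cosh − (ẋ₀/ω)·sinh
numerator   = 0.6434 − (0.5072)·1.935103 − (0.5962/2.9945)·1.656690 = -0.667928
denominator = 1 − 1.935103 = -0.935103
p = -0.667928 / -0.935103 = 0.7143

p = 0.7143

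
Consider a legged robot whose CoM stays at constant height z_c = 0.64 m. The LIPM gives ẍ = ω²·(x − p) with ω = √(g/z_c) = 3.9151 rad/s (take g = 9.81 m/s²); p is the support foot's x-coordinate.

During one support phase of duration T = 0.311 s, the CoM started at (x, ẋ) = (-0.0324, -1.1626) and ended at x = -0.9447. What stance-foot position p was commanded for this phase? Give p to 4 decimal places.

p = 0.5103

ωT = 3.9151·0.311 = 1.217596; cosh(ωT) = 1.837498, sinh(ωT) = 1.541557
x(T) = p + (x₀−p)·cosh(ωT) + (ẋ₀/ω)·sinh(ωT) ⇒ p·(1 − cosh) = x(T) − x₀·cosh − (ẋ₀/ω)·sinh
numerator   = -0.9447 − (-0.0324)·1.837498 − (-1.1626/3.9151)·1.541557 = -0.427395
denominator = 1 − 1.837498 = -0.837498
p = -0.427395 / -0.837498 = 0.5103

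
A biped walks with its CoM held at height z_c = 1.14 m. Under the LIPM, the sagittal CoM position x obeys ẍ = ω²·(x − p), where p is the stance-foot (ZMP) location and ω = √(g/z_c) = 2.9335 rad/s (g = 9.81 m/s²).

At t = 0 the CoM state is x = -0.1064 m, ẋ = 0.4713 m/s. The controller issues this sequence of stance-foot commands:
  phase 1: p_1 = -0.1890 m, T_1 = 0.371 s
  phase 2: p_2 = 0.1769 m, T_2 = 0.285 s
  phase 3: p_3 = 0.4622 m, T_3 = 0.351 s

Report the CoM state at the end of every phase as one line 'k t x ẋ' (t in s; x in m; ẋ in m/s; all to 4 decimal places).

phase 1: p=-0.1890, T=0.371, ωT=1.088329, cosh=1.653043, sinh=1.316264; start (x,ẋ)=(-0.106400, 0.471300) → end (x,ẋ)=(0.159014, 1.098019)
phase 2: p=0.1769, T=0.285, ωT=0.836047, cosh=1.370325, sinh=0.936905; start (x,ẋ)=(0.159014, 1.098019) → end (x,ẋ)=(0.503077, 1.455485)
phase 3: p=0.4622, T=0.351, ωT=1.029659, cosh=1.578619, sinh=1.221490; start (x,ẋ)=(0.503077, 1.455485) → end (x,ẋ)=(1.132784, 2.444129)

1 0.3710 0.1590 1.0980
2 0.6560 0.5031 1.4555
3 1.0070 1.1328 2.4441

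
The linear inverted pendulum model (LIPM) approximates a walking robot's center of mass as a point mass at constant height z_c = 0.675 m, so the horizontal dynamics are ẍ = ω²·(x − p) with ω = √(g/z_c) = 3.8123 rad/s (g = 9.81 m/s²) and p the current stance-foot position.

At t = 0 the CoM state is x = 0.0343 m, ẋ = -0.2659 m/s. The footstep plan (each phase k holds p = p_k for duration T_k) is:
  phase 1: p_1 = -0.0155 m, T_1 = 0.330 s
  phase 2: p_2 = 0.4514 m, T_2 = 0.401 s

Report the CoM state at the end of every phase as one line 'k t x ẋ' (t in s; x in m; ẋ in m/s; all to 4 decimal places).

phase 1: p=-0.0155, T=0.330, ωT=1.258059, cosh=1.901395, sinh=1.617190; start (x,ẋ)=(0.034300, -0.265900) → end (x,ẋ)=(-0.033606, -0.198553)
phase 2: p=0.4514, T=0.401, ωT=1.528732, cosh=2.414568, sinh=2.197758; start (x,ẋ)=(-0.033606, -0.198553) → end (x,ẋ)=(-0.834145, -4.543051)

1 0.3300 -0.0336 -0.1986
2 0.7310 -0.8341 -4.5431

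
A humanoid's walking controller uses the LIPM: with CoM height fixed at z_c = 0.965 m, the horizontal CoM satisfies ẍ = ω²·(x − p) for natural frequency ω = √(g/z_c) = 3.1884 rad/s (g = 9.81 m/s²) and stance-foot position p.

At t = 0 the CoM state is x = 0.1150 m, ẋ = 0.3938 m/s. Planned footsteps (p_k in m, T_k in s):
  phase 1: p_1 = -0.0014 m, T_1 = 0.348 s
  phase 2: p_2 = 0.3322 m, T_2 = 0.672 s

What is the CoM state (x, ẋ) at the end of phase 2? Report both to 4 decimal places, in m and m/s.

x = 1.9915, ẋ = 5.4162

phase 1: p=-0.0014, T=0.348, ωT=1.109563, cosh=1.681368, sinh=1.351665; start (x,ẋ)=(0.115000, 0.393800) → end (x,ẋ)=(0.361256, 1.163766)
phase 2: p=0.3322, T=0.672, ωT=2.142605, cosh=4.319477, sinh=4.202129; start (x,ẋ)=(0.361256, 1.163766) → end (x,ẋ)=(1.991482, 5.416151)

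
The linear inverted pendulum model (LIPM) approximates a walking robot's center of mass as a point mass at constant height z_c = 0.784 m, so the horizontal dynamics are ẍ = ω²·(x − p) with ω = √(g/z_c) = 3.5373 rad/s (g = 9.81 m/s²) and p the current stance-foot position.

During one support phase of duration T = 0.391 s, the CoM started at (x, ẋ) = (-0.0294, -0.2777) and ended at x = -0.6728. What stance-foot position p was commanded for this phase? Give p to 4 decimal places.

ωT = 3.5373·0.391 = 1.383084; cosh(ωT) = 2.118992, sinh(ωT) = 1.868188
x(T) = p + (x₀−p)·cosh(ωT) + (ẋ₀/ω)·sinh(ωT) ⇒ p·(1 − cosh) = x(T) − x₀·cosh − (ẋ₀/ω)·sinh
numerator   = -0.6728 − (-0.0294)·2.118992 − (-0.2777/3.5373)·1.868188 = -0.463837
denominator = 1 − 2.118992 = -1.118992
p = -0.463837 / -1.118992 = 0.4145

p = 0.4145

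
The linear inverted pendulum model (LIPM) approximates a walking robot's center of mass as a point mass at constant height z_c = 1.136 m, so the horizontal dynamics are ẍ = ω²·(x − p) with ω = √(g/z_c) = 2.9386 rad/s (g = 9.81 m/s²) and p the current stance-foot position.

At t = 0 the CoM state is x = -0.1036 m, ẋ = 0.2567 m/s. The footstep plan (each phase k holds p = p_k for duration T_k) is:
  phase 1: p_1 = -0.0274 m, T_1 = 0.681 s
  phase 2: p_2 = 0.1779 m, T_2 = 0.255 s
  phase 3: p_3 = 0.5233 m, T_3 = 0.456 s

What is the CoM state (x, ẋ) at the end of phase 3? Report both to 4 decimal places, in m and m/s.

x = -0.6916, ẋ = -3.2215

phase 1: p=-0.0274, T=0.681, ωT=2.001187, cosh=3.766502, sinh=3.631327; start (x,ẋ)=(-0.103600, 0.256700) → end (x,ẋ)=(0.002805, 0.153729)
phase 2: p=0.1779, T=0.255, ωT=0.749343, cosh=1.294143, sinh=0.821466; start (x,ẋ)=(0.002805, 0.153729) → end (x,ẋ)=(-0.005723, -0.223724)
phase 3: p=0.5233, T=0.456, ωT=1.340002, cosh=2.040447, sinh=1.778602; start (x,ẋ)=(-0.005723, -0.223724) → end (x,ẋ)=(-0.691554, -3.221490)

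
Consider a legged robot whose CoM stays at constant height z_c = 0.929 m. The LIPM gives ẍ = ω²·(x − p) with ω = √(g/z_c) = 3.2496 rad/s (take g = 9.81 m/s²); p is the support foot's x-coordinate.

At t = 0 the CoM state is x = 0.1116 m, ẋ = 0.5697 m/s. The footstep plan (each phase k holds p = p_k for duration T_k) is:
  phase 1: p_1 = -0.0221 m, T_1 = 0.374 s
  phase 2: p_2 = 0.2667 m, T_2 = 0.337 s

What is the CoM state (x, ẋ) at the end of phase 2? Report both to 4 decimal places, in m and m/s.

x = 1.3419, ẋ = 3.8214

phase 1: p=-0.0221, T=0.374, ωT=1.215350, cosh=1.834041, sinh=1.537435; start (x,ẋ)=(0.111600, 0.569700) → end (x,ẋ)=(0.492645, 1.712824)
phase 2: p=0.2667, T=0.337, ωT=1.095115, cosh=1.662014, sinh=1.327513; start (x,ẋ)=(0.492645, 1.712824) → end (x,ẋ)=(1.341939, 3.821439)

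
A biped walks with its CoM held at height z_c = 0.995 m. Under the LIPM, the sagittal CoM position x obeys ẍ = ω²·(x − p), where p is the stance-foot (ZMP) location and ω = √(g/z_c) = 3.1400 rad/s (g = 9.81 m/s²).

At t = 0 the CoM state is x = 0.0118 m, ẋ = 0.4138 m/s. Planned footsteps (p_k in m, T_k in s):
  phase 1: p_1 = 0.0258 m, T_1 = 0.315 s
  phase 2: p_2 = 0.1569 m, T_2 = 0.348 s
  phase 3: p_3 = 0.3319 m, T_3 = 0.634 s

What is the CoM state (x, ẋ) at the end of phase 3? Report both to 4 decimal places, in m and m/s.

phase 1: p=0.0258, T=0.315, ωT=0.989100, cosh=1.530362, sinh=1.158451; start (x,ẋ)=(0.011800, 0.413800) → end (x,ẋ)=(0.157040, 0.582338)
phase 2: p=0.1569, T=0.348, ωT=1.092720, cosh=1.658839, sinh=1.323536; start (x,ẋ)=(0.157040, 0.582338) → end (x,ẋ)=(0.402592, 0.966586)
phase 3: p=0.3319, T=0.634, ωT=1.990760, cosh=3.728844, sinh=3.592252; start (x,ẋ)=(0.402592, 0.966586) → end (x,ẋ)=(1.701302, 4.401631)

x = 1.7013, ẋ = 4.4016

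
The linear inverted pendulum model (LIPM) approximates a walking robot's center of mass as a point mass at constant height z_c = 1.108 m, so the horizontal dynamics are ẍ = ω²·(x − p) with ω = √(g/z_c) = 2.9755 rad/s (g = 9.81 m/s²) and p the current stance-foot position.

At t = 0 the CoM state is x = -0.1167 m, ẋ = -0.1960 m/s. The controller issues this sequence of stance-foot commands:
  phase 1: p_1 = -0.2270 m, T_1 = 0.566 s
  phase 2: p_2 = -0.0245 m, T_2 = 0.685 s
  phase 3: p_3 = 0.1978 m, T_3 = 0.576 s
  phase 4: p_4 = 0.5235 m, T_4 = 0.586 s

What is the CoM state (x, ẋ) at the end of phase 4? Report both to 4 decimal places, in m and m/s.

x = 0.5242, ẋ = 0.1946

phase 1: p=-0.2270, T=0.566, ωT=1.684133, cosh=2.786691, sinh=2.601086; start (x,ẋ)=(-0.116700, -0.196000) → end (x,ẋ)=(-0.090965, 0.307479)
phase 2: p=-0.0245, T=0.685, ωT=2.038218, cosh=3.903587, sinh=3.773326; start (x,ẋ)=(-0.090965, 0.307479) → end (x,ẋ)=(0.105973, 0.454035)
phase 3: p=0.1978, T=0.576, ωT=1.713888, cosh=2.865332, sinh=2.685168; start (x,ẋ)=(0.105973, 0.454035) → end (x,ẋ)=(0.344416, 0.567284)
phase 4: p=0.5235, T=0.586, ωT=1.743643, cosh=2.946509, sinh=2.771627; start (x,ẋ)=(0.344416, 0.567284) → end (x,ẋ)=(0.524244, 0.194610)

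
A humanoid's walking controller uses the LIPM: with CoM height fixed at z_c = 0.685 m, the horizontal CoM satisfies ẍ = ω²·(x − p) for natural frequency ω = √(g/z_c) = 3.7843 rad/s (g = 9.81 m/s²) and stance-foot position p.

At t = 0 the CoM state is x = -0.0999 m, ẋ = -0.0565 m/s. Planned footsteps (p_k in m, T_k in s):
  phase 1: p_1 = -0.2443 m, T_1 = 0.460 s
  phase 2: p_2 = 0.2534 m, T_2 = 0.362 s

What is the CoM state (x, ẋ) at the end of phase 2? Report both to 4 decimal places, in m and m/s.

phase 1: p=-0.2443, T=0.460, ωT=1.740778, cosh=2.938581, sinh=2.763197; start (x,ẋ)=(-0.099900, -0.056500) → end (x,ẋ)=(0.138776, 1.343927)
phase 2: p=0.2534, T=0.362, ωT=1.369917, cosh=2.094575, sinh=1.840447; start (x,ẋ)=(0.138776, 1.343927) → end (x,ẋ)=(0.666914, 2.016625)

x = 0.6669, ẋ = 2.0166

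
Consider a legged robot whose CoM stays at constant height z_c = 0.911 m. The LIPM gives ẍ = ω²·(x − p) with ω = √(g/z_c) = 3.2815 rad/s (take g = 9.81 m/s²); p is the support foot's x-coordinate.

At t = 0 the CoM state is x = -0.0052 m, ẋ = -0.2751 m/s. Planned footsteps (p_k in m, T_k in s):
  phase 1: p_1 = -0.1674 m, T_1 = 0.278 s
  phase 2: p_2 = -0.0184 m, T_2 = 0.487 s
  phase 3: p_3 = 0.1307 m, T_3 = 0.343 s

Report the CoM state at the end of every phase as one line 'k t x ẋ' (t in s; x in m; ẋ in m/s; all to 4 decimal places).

1 0.2780 -0.0204 0.1580
2 0.7650 0.0905 0.3908
3 1.1080 0.2265 0.4839

phase 1: p=-0.1674, T=0.278, ωT=0.912257, cosh=1.445776, sinh=1.044160; start (x,ẋ)=(-0.005200, -0.275100) → end (x,ẋ)=(-0.020431, 0.158031)
phase 2: p=-0.0184, T=0.487, ωT=1.598090, cosh=2.572933, sinh=2.370651; start (x,ẋ)=(-0.020431, 0.158031) → end (x,ẋ)=(0.090541, 0.390804)
phase 3: p=0.1307, T=0.343, ωT=1.125555, cosh=1.703199, sinh=1.378726; start (x,ẋ)=(0.090541, 0.390804) → end (x,ẋ)=(0.226498, 0.483926)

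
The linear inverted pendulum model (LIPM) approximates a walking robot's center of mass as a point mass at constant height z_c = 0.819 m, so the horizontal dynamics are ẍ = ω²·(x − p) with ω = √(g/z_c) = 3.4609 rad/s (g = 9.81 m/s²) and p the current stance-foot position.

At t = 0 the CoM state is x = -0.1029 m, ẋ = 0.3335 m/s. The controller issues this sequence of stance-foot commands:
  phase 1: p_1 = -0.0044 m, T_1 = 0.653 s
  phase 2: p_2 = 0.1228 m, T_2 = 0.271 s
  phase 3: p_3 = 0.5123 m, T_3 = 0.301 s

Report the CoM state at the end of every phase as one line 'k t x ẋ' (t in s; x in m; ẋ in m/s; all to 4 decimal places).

1 0.6530 -0.0248 -0.0003
2 0.9240 -0.0947 -0.5529
3 1.2250 -0.6532 -3.4874

phase 1: p=-0.0044, T=0.653, ωT=2.259968, cosh=4.843567, sinh=4.739213; start (x,ẋ)=(-0.102900, 0.333500) → end (x,ẋ)=(-0.024810, -0.000262)
phase 2: p=0.1228, T=0.271, ωT=0.937904, cosh=1.473034, sinh=1.081587; start (x,ẋ)=(-0.024810, -0.000262) → end (x,ẋ)=(-0.094717, -0.552930)
phase 3: p=0.5123, T=0.301, ωT=1.041731, cosh=1.593481, sinh=1.240637; start (x,ẋ)=(-0.094717, -0.552930) → end (x,ẋ)=(-0.653180, -3.487444)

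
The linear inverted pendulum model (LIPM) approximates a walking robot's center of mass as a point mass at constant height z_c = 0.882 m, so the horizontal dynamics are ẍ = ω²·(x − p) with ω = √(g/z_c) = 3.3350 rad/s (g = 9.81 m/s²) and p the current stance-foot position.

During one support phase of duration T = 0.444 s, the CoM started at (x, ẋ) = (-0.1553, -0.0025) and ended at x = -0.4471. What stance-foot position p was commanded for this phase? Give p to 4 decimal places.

p = 0.0659

ωT = 3.3350·0.444 = 1.480740; cosh(ωT) = 2.311833, sinh(ωT) = 2.084364
x(T) = p + (x₀−p)·cosh(ωT) + (ẋ₀/ω)·sinh(ωT) ⇒ p·(1 − cosh) = x(T) − x₀·cosh − (ẋ₀/ω)·sinh
numerator   = -0.4471 − (-0.1553)·2.311833 − (-0.0025/3.3350)·2.084364 = -0.086510
denominator = 1 − 2.311833 = -1.311833
p = -0.086510 / -1.311833 = 0.0659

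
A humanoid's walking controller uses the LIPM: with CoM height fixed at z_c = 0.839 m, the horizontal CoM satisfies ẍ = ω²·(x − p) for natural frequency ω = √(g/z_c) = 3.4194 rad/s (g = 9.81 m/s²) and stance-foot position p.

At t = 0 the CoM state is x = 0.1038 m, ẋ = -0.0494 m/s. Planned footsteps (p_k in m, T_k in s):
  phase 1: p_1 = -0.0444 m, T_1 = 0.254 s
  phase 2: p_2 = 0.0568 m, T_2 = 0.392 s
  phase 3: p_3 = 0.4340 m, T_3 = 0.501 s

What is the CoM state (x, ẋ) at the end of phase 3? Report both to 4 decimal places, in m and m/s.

phase 1: p=-0.0444, T=0.254, ωT=0.868528, cosh=1.401484, sinh=0.981915; start (x,ẋ)=(0.103800, -0.049400) → end (x,ẋ)=(0.149114, 0.428357)
phase 2: p=0.0568, T=0.392, ωT=1.340405, cosh=2.041165, sinh=1.779425; start (x,ẋ)=(0.149114, 0.428357) → end (x,ẋ)=(0.468142, 1.436039)
phase 3: p=0.4340, T=0.501, ωT=1.713119, cosh=2.863269, sinh=2.682966; start (x,ẋ)=(0.468142, 1.436039) → end (x,ẋ)=(1.658518, 4.424988)

x = 1.6585, ẋ = 4.4250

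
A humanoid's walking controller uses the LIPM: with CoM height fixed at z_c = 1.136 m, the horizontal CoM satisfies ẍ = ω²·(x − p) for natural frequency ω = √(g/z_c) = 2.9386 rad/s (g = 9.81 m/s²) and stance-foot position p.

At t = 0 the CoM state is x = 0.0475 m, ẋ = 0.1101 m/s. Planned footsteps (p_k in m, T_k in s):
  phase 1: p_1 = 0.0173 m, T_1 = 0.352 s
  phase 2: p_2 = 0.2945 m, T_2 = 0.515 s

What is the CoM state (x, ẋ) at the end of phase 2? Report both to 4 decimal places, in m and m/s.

phase 1: p=0.0173, T=0.352, ωT=1.034387, cosh=1.584413, sinh=1.228969; start (x,ẋ)=(0.047500, 0.110100) → end (x,ẋ)=(0.111195, 0.283510)
phase 2: p=0.2945, T=0.515, ωT=1.513379, cosh=2.381109, sinh=2.160944; start (x,ẋ)=(0.111195, 0.283510) → end (x,ẋ)=(0.066514, -0.488948)

x = 0.0665, ẋ = -0.4889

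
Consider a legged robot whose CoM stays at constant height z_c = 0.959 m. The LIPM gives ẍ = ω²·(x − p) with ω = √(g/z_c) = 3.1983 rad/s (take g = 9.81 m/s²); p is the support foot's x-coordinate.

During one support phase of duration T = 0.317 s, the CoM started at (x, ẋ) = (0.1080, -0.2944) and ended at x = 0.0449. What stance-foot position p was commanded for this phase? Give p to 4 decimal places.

p = 0.0239

ωT = 3.1983·0.317 = 1.013861; cosh(ωT) = 1.559519, sinh(ωT) = 1.196704
x(T) = p + (x₀−p)·cosh(ωT) + (ẋ₀/ω)·sinh(ωT) ⇒ p·(1 − cosh) = x(T) − x₀·cosh − (ẋ₀/ω)·sinh
numerator   = 0.0449 − (0.1080)·1.559519 − (-0.2944/3.1983)·1.196704 = -0.013373
denominator = 1 − 1.559519 = -0.559519
p = -0.013373 / -0.559519 = 0.0239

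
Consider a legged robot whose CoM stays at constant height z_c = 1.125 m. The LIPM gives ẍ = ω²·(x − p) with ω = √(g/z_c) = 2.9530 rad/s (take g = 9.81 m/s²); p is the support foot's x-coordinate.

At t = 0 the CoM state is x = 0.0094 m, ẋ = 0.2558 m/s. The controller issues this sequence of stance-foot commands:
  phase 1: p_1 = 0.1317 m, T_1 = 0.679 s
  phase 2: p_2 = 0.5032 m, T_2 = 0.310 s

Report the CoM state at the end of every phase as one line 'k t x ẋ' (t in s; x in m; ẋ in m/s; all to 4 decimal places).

phase 1: p=0.1317, T=0.679, ωT=2.005087, cosh=3.780694, sinh=3.646046; start (x,ẋ)=(0.009400, 0.255800) → end (x,ẋ)=(-0.014845, -0.349675)
phase 2: p=0.5032, T=0.310, ωT=0.915430, cosh=1.449097, sinh=1.048752; start (x,ẋ)=(-0.014845, -0.349675) → end (x,ẋ)=(-0.371683, -2.111079)

1 0.6790 -0.0148 -0.3497
2 0.9890 -0.3717 -2.1111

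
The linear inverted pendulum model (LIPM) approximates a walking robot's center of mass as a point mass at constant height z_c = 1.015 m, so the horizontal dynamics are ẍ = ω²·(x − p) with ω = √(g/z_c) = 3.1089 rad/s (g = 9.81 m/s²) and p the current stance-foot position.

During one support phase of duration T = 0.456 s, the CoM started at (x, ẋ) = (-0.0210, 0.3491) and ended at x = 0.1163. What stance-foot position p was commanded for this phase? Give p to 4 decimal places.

ωT = 3.1089·0.456 = 1.417658; cosh(ωT) = 2.184862, sinh(ωT) = 1.942582
x(T) = p + (x₀−p)·cosh(ωT) + (ẋ₀/ω)·sinh(ωT) ⇒ p·(1 − cosh) = x(T) − x₀·cosh − (ẋ₀/ω)·sinh
numerator   = 0.1163 − (-0.0210)·2.184862 − (0.3491/3.1089)·1.942582 = -0.055951
denominator = 1 − 2.184862 = -1.184862
p = -0.055951 / -1.184862 = 0.0472

p = 0.0472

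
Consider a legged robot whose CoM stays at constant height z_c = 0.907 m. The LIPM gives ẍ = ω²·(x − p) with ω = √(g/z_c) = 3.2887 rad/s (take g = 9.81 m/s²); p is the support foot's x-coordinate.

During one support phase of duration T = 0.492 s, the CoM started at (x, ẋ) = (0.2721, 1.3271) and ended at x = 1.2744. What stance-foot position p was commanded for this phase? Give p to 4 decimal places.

ωT = 3.2887·0.492 = 1.618040; cosh(ωT) = 2.620742, sinh(ωT) = 2.422456
x(T) = p + (x₀−p)·cosh(ωT) + (ẋ₀/ω)·sinh(ωT) ⇒ p·(1 − cosh) = x(T) − x₀·cosh − (ẋ₀/ω)·sinh
numerator   = 1.2744 − (0.2721)·2.620742 − (1.3271/3.2887)·2.422456 = -0.416246
denominator = 1 − 2.620742 = -1.620742
p = -0.416246 / -1.620742 = 0.2568

p = 0.2568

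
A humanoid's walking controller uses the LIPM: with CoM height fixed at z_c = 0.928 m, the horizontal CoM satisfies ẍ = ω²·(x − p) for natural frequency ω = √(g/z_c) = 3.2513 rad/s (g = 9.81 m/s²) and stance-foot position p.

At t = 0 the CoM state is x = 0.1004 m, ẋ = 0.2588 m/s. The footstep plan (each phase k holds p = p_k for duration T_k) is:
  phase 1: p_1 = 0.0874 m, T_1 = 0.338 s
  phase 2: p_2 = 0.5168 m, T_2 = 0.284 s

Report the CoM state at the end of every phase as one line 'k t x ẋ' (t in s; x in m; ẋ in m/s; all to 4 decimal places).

1 0.3380 0.2152 0.4878
2 0.6220 0.2364 -0.3286

phase 1: p=0.0874, T=0.338, ωT=1.098939, cosh=1.667103, sinh=1.333879; start (x,ẋ)=(0.100400, 0.258800) → end (x,ẋ)=(0.215248, 0.487825)
phase 2: p=0.5168, T=0.284, ωT=0.923369, cosh=1.457469, sinh=1.060290; start (x,ẋ)=(0.215248, 0.487825) → end (x,ẋ)=(0.236383, -0.328558)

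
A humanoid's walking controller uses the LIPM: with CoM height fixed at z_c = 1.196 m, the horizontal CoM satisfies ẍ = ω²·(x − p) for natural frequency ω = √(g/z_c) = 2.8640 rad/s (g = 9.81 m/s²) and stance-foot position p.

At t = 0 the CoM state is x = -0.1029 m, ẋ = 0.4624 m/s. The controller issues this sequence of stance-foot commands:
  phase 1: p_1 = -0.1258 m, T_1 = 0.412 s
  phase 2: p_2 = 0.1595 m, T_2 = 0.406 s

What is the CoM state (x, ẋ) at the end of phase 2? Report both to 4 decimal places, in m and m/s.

phase 1: p=-0.1258, T=0.412, ωT=1.179968, cosh=1.780779, sinh=1.473491; start (x,ẋ)=(-0.102900, 0.462400) → end (x,ẋ)=(0.152879, 0.920072)
phase 2: p=0.1595, T=0.406, ωT=1.162784, cosh=1.755721, sinh=1.443106; start (x,ẋ)=(0.152879, 0.920072) → end (x,ẋ)=(0.611479, 1.588023)

x = 0.6115, ẋ = 1.5880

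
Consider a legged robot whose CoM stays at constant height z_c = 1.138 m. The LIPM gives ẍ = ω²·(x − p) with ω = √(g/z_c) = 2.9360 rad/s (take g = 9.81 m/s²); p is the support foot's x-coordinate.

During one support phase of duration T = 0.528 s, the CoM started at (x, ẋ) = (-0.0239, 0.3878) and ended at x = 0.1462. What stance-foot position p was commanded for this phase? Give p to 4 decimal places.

ωT = 2.9360·0.528 = 1.550208; cosh(ωT) = 2.462327, sinh(ωT) = 2.250123
x(T) = p + (x₀−p)·cosh(ωT) + (ẋ₀/ω)·sinh(ωT) ⇒ p·(1 − cosh) = x(T) − x₀·cosh − (ẋ₀/ω)·sinh
numerator   = 0.1462 − (-0.0239)·2.462327 − (0.3878/2.9360)·2.250123 = -0.092157
denominator = 1 − 2.462327 = -1.462327
p = -0.092157 / -1.462327 = 0.0630

p = 0.0630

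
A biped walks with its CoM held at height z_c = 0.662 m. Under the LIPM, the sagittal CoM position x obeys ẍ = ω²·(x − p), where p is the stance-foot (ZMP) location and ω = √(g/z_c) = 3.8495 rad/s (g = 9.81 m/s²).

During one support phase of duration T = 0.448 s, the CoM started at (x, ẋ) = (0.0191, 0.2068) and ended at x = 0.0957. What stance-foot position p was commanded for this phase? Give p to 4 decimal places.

p = 0.0557

ωT = 3.8495·0.448 = 1.724576; cosh(ωT) = 2.894195, sinh(ωT) = 2.715947
x(T) = p + (x₀−p)·cosh(ωT) + (ẋ₀/ω)·sinh(ωT) ⇒ p·(1 − cosh) = x(T) − x₀·cosh − (ẋ₀/ω)·sinh
numerator   = 0.0957 − (0.0191)·2.894195 − (0.2068/3.8495)·2.715947 = -0.105483
denominator = 1 − 2.894195 = -1.894195
p = -0.105483 / -1.894195 = 0.0557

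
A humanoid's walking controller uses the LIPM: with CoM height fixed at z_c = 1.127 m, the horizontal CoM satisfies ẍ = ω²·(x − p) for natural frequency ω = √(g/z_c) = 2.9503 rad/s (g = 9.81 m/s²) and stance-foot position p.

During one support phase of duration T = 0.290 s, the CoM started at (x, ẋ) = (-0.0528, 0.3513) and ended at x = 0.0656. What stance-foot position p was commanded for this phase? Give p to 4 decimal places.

ωT = 2.9503·0.290 = 0.855587; cosh(ωT) = 1.388894, sinh(ωT) = 0.963861
x(T) = p + (x₀−p)·cosh(ωT) + (ẋ₀/ω)·sinh(ωT) ⇒ p·(1 − cosh) = x(T) − x₀·cosh − (ẋ₀/ω)·sinh
numerator   = 0.0656 − (-0.0528)·1.388894 − (0.3513/2.9503)·0.963861 = 0.024164
denominator = 1 − 1.388894 = -0.388894
p = 0.024164 / -0.388894 = -0.0621

p = -0.0621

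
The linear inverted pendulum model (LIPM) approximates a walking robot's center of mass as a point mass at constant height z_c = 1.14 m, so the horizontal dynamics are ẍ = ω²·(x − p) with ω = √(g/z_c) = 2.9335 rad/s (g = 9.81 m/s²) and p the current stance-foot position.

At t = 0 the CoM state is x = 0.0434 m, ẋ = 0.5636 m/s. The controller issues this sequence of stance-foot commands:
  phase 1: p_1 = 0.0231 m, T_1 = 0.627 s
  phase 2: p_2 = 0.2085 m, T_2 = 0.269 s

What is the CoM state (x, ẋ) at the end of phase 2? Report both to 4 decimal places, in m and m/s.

phase 1: p=0.0231, T=0.627, ωT=1.839304, cosh=3.225544, sinh=3.066616; start (x,ẋ)=(0.043400, 0.563600) → end (x,ẋ)=(0.677754, 2.000534)
phase 2: p=0.2085, T=0.269, ωT=0.789112, cosh=1.327844, sinh=0.873596; start (x,ẋ)=(0.677754, 2.000534) → end (x,ẋ)=(1.427354, 3.858950)

x = 1.4274, ẋ = 3.8589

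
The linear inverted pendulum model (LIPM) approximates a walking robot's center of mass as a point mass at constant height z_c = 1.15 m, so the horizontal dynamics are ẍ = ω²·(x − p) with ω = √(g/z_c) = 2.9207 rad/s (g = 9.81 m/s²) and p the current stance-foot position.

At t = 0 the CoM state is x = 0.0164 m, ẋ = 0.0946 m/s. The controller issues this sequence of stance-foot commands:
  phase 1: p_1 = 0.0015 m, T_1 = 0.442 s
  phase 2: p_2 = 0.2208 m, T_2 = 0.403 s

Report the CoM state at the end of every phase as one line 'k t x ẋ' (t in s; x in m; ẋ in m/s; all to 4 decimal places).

phase 1: p=0.0015, T=0.442, ωT=1.290949, cosh=1.955623, sinh=1.680614; start (x,ẋ)=(0.016400, 0.094600) → end (x,ẋ)=(0.085073, 0.258140)
phase 2: p=0.2208, T=0.403, ωT=1.177042, cosh=1.776476, sinh=1.468287; start (x,ẋ)=(0.085073, 0.258140) → end (x,ẋ)=(0.109456, -0.123476)

1 0.4420 0.0851 0.2581
2 0.8450 0.1095 -0.1235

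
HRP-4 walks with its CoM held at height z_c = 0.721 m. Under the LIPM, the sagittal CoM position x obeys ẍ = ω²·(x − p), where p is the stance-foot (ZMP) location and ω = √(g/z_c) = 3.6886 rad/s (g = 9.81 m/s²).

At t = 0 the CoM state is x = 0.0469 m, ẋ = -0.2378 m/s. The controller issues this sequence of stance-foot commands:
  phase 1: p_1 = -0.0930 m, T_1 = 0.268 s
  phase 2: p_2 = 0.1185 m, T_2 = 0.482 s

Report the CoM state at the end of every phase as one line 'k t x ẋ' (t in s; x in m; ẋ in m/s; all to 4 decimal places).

1 0.2680 0.0464 0.2336
2 0.7500 0.0810 -0.0537

phase 1: p=-0.0930, T=0.268, ωT=0.988545, cosh=1.529719, sinh=1.157602; start (x,ẋ)=(0.046900, -0.237800) → end (x,ẋ)=(0.046378, 0.233596)
phase 2: p=0.1185, T=0.482, ωT=1.777905, cosh=3.043220, sinh=2.874228; start (x,ẋ)=(0.046378, 0.233596) → end (x,ẋ)=(0.081041, -0.053740)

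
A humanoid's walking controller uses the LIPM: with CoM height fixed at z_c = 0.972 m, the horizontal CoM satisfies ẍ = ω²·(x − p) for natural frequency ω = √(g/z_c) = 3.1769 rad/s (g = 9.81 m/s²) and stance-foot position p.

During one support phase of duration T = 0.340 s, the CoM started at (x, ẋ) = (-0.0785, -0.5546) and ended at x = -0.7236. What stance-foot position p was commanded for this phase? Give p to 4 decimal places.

ωT = 3.1769·0.340 = 1.080146; cosh(ωT) = 1.642328, sinh(ωT) = 1.302782
x(T) = p + (x₀−p)·cosh(ωT) + (ẋ₀/ω)·sinh(ωT) ⇒ p·(1 − cosh) = x(T) − x₀·cosh − (ẋ₀/ω)·sinh
numerator   = -0.7236 − (-0.0785)·1.642328 − (-0.5546/3.1769)·1.302782 = -0.367247
denominator = 1 − 1.642328 = -0.642328
p = -0.367247 / -0.642328 = 0.5717

p = 0.5717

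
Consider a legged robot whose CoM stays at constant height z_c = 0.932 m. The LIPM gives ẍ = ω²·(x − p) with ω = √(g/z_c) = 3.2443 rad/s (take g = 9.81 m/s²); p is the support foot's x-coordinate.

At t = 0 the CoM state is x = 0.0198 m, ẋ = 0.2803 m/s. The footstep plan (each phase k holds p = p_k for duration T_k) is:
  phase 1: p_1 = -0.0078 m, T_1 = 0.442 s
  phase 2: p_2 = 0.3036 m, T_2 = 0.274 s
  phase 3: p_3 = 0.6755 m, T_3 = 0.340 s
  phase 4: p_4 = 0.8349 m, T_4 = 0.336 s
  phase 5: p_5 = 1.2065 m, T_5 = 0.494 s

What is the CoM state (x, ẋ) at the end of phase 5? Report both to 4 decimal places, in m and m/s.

x = -0.1854, ẋ = -4.2010

phase 1: p=-0.0078, T=0.442, ωT=1.433981, cosh=2.216862, sinh=1.978504; start (x,ẋ)=(0.019800, 0.280300) → end (x,ẋ)=(0.224324, 0.798547)
phase 2: p=0.3036, T=0.274, ωT=0.888938, cosh=1.421819, sinh=1.010727; start (x,ẋ)=(0.224324, 0.798547) → end (x,ẋ)=(0.439662, 0.875434)
phase 3: p=0.6755, T=0.340, ωT=1.103062, cosh=1.672616, sinh=1.340763; start (x,ẋ)=(0.439662, 0.875434) → end (x,ẋ)=(0.642821, 0.438407)
phase 4: p=0.8349, T=0.336, ωT=1.090085, cosh=1.655357, sinh=1.319169; start (x,ẋ)=(0.642821, 0.438407) → end (x,ẋ)=(0.695203, -0.096333)
phase 5: p=1.2065, T=0.494, ωT=1.602684, cosh=2.583850, sinh=2.382495; start (x,ẋ)=(0.695203, -0.096333) → end (x,ẋ)=(-0.185358, -4.200995)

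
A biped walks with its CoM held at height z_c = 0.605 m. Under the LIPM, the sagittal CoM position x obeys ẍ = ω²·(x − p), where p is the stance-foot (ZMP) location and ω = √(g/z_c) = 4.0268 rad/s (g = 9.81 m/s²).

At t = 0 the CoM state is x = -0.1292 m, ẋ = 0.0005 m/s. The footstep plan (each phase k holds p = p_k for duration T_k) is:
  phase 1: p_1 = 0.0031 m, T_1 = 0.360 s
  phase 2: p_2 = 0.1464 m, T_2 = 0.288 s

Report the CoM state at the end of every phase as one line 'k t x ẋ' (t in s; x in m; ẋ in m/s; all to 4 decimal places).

phase 1: p=0.0031, T=0.360, ωT=1.449648, cosh=2.248134, sinh=2.013481; start (x,ẋ)=(-0.129200, 0.000500) → end (x,ẋ)=(-0.294078, -1.071549)
phase 2: p=0.1464, T=0.288, ωT=1.159718, cosh=1.751305, sinh=1.437730; start (x,ẋ)=(-0.294078, -1.071549) → end (x,ẋ)=(-1.007598, -4.426736)

1 0.3600 -0.2941 -1.0715
2 0.6480 -1.0076 -4.4267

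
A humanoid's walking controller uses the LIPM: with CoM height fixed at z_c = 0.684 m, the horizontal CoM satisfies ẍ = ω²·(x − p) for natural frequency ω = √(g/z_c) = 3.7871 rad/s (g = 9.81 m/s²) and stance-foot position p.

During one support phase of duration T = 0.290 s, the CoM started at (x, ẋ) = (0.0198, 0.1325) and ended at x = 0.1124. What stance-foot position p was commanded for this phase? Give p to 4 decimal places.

p = -0.0492

ωT = 3.7871·0.290 = 1.098259; cosh(ωT) = 1.666196, sinh(ωT) = 1.332745
x(T) = p + (x₀−p)·cosh(ωT) + (ẋ₀/ω)·sinh(ωT) ⇒ p·(1 − cosh) = x(T) − x₀·cosh − (ẋ₀/ω)·sinh
numerator   = 0.1124 − (0.0198)·1.666196 − (0.1325/3.7871)·1.332745 = 0.032780
denominator = 1 − 1.666196 = -0.666196
p = 0.032780 / -0.666196 = -0.0492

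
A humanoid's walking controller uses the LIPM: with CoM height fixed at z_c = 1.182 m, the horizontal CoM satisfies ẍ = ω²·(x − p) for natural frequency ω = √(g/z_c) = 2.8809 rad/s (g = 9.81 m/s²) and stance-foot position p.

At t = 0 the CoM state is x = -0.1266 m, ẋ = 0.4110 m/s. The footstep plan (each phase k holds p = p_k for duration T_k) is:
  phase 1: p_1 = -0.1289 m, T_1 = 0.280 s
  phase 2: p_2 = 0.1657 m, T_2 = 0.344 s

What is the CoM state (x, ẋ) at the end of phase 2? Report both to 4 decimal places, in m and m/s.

x = 0.1400, ẋ = 0.3081

phase 1: p=-0.1289, T=0.280, ωT=0.806652, cosh=1.343372, sinh=0.897022; start (x,ẋ)=(-0.126600, 0.411000) → end (x,ẋ)=(0.002162, 0.558070)
phase 2: p=0.1657, T=0.344, ωT=0.991030, cosh=1.532601, sinh=1.161406; start (x,ẋ)=(0.002162, 0.558070) → end (x,ẋ)=(0.140042, 0.308118)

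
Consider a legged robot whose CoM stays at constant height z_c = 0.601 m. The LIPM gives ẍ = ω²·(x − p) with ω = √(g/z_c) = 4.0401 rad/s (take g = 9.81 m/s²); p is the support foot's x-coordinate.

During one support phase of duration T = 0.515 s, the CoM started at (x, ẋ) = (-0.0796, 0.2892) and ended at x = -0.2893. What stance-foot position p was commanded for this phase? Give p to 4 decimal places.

ωT = 4.0401·0.515 = 2.080652; cosh(ωT) = 4.067267, sinh(ωT) = 3.942418
x(T) = p + (x₀−p)·cosh(ωT) + (ẋ₀/ω)·sinh(ωT) ⇒ p·(1 − cosh) = x(T) − x₀·cosh − (ẋ₀/ω)·sinh
numerator   = -0.2893 − (-0.0796)·4.067267 − (0.2892/4.0401)·3.942418 = -0.247753
denominator = 1 − 4.067267 = -3.067267
p = -0.247753 / -3.067267 = 0.0808

p = 0.0808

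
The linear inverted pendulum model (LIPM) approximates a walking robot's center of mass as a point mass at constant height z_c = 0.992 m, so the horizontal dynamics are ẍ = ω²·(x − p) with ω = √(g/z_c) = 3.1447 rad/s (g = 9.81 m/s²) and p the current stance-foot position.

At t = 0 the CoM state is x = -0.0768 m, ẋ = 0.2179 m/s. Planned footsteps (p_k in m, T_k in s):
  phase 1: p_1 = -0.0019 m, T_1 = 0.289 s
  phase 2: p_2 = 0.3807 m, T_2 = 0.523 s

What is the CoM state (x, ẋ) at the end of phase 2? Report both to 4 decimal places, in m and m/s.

x = -0.6887, ẋ = -3.0953

phase 1: p=-0.0019, T=0.289, ωT=0.908818, cosh=1.442194, sinh=1.039194; start (x,ẋ)=(-0.076800, 0.217900) → end (x,ẋ)=(-0.037913, 0.069484)
phase 2: p=0.3807, T=0.523, ωT=1.644678, cosh=2.686209, sinh=2.493134; start (x,ẋ)=(-0.037913, 0.069484) → end (x,ẋ)=(-0.688695, -3.095345)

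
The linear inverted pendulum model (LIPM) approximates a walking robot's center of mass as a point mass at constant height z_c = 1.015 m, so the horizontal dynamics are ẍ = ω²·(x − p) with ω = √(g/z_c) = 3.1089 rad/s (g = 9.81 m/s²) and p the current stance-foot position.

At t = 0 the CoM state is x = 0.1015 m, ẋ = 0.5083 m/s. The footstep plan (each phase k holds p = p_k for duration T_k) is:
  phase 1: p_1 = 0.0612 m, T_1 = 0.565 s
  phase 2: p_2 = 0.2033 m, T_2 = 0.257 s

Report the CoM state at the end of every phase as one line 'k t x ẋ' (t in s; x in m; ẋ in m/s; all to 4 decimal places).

1 0.5650 0.6408 1.8680
2 0.8220 1.3208 3.7028

phase 1: p=0.0612, T=0.565, ωT=1.756528, cosh=2.982469, sinh=2.809826; start (x,ẋ)=(0.101500, 0.508300) → end (x,ẋ)=(0.640795, 1.868028)
phase 2: p=0.2033, T=0.257, ωT=0.798987, cosh=1.336536, sinh=0.886752; start (x,ẋ)=(0.640795, 1.868028) → end (x,ẋ)=(1.320846, 3.702785)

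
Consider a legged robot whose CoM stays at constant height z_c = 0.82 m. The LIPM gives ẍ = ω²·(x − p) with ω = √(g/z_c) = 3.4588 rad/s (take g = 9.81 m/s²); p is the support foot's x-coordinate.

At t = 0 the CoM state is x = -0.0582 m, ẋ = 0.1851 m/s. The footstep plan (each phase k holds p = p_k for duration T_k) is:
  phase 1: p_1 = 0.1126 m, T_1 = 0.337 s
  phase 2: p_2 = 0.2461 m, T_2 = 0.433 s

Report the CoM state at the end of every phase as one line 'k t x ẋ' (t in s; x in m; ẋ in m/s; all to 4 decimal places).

phase 1: p=0.1126, T=0.337, ωT=1.165616, cosh=1.759814, sinh=1.448083; start (x,ẋ)=(-0.058200, 0.185100) → end (x,ẋ)=(-0.110481, -0.529732)
phase 2: p=0.2461, T=0.433, ωT=1.497660, cosh=2.347434, sinh=2.123782; start (x,ẋ)=(-0.110481, -0.529732) → end (x,ẋ)=(-0.916218, -3.862863)

1 0.3370 -0.1105 -0.5297
2 0.7700 -0.9162 -3.8629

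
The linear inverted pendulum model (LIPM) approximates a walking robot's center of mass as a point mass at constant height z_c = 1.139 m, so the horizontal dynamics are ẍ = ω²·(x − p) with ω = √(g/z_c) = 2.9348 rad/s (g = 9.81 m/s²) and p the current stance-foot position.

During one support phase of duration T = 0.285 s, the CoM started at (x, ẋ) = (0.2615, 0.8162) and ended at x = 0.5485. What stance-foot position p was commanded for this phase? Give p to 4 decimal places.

p = 0.1906

ωT = 2.9348·0.285 = 0.836418; cosh(ωT) = 1.370672, sinh(ωT) = 0.937412
x(T) = p + (x₀−p)·cosh(ωT) + (ẋ₀/ω)·sinh(ωT) ⇒ p·(1 − cosh) = x(T) − x₀·cosh − (ẋ₀/ω)·sinh
numerator   = 0.5485 − (0.2615)·1.370672 − (0.8162/2.9348)·0.937412 = -0.070635
denominator = 1 − 1.370672 = -0.370672
p = -0.070635 / -0.370672 = 0.1906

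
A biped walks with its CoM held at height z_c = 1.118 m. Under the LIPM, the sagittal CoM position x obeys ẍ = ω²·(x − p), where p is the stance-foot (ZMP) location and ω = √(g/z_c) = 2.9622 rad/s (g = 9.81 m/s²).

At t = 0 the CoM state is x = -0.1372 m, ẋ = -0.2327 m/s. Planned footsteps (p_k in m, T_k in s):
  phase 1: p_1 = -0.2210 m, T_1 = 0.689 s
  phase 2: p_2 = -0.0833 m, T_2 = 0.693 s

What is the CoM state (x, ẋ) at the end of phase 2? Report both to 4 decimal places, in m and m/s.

phase 1: p=-0.2210, T=0.689, ωT=2.040956, cosh=3.913934, sinh=3.784029; start (x,ẋ)=(-0.137200, -0.232700) → end (x,ẋ)=(-0.190272, 0.028546)
phase 2: p=-0.0833, T=0.693, ωT=2.052805, cosh=3.959046, sinh=3.830672; start (x,ẋ)=(-0.190272, 0.028546) → end (x,ẋ)=(-0.469893, -1.100823)

x = -0.4699, ẋ = -1.1008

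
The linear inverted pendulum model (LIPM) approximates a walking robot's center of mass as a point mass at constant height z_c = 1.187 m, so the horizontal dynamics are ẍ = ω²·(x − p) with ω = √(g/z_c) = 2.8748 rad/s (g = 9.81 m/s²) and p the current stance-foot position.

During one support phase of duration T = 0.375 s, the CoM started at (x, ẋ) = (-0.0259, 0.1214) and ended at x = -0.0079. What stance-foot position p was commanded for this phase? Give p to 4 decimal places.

p = 0.0317

ωT = 2.8748·0.375 = 1.078050; cosh(ωT) = 1.639601, sinh(ωT) = 1.299342
x(T) = p + (x₀−p)·cosh(ωT) + (ẋ₀/ω)·sinh(ωT) ⇒ p·(1 − cosh) = x(T) − x₀·cosh − (ẋ₀/ω)·sinh
numerator   = -0.0079 − (-0.0259)·1.639601 − (0.1214/2.8748)·1.299342 = -0.020304
denominator = 1 − 1.639601 = -0.639601
p = -0.020304 / -0.639601 = 0.0317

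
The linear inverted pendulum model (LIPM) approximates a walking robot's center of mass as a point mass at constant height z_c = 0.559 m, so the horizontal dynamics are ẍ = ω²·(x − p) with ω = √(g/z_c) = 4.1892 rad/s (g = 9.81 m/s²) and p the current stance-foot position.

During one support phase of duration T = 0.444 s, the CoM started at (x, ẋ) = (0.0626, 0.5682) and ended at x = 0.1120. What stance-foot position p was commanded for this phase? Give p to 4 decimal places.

p = 0.2267

ωT = 4.1892·0.444 = 1.860005; cosh(ωT) = 3.289720, sinh(ωT) = 3.134048
x(T) = p + (x₀−p)·cosh(ωT) + (ẋ₀/ω)·sinh(ωT) ⇒ p·(1 − cosh) = x(T) − x₀·cosh − (ẋ₀/ω)·sinh
numerator   = 0.1120 − (0.0626)·3.289720 − (0.5682/4.1892)·3.134048 = -0.519021
denominator = 1 − 3.289720 = -2.289720
p = -0.519021 / -2.289720 = 0.2267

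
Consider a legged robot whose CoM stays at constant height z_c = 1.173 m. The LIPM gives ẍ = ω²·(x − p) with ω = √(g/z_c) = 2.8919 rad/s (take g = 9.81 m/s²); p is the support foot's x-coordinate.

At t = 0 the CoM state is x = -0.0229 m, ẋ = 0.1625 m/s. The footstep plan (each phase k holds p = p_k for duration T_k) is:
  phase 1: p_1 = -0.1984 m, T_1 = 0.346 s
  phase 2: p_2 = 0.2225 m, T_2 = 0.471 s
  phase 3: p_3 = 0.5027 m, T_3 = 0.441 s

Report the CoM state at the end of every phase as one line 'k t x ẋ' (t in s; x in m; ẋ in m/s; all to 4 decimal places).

1 0.3460 0.1386 0.8478
2 0.8170 0.5828 1.3211
3 1.2580 1.4111 2.9313

phase 1: p=-0.1984, T=0.346, ωT=1.000597, cosh=1.543783, sinh=1.176123; start (x,ẋ)=(-0.022900, 0.162500) → end (x,ẋ)=(0.138622, 0.847781)
phase 2: p=0.2225, T=0.471, ωT=1.362085, cosh=2.080226, sinh=1.824099; start (x,ẋ)=(0.138622, 0.847781) → end (x,ẋ)=(0.582762, 1.321109)
phase 3: p=0.5027, T=0.441, ωT=1.275328, cosh=1.929607, sinh=1.650268; start (x,ẋ)=(0.582762, 1.321109) → end (x,ẋ)=(1.411082, 2.931311)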